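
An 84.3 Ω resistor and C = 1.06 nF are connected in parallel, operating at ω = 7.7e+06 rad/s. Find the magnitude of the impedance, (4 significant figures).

69.45 Ω

X_C = 1/(ωC) = 122.5 Ω
Parallel: admittances add. Y = 1/R + jωC
Y = (0.01186 + j0.008162) S
|Y| = 0.01440 S → |Z| = 1/|Y| = 69.45 Ω, ∠Z = −∠Y = -34.53°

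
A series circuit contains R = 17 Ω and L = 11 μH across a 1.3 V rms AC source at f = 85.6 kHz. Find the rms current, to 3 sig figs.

72.2 mA

ω = 2πf = 537800 rad/s
X_L = ωL = 5.92 Ω
Z = 17.0 + j5.92 Ω
|Z| = √(17.0² + 5.92²) = 18.0 Ω
I = V/|Z| = 1.3/18.0 = 72.2 mA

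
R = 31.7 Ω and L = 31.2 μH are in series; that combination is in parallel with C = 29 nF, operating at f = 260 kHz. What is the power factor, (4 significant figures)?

0.2560

ω = 2πf = 1.634e+06 rad/s
X_L = ωL = 50.97 Ω
X_C = 1/(ωC) = 21.11 Ω
Branch 1 (R+jX_L): Z₁ = 31.70 + j50.97 Ω, |Z₁| = 60.02 Ω
Branch 2 (−jX_C): Z₂ = −j21.11 Ω
Parallel: Z = Z₁Z₂/(Z₁+Z₂), |Z| = 29.09 Ω, ∠Z = -75.17°
cos φ = cos(-75.17°) = 0.2560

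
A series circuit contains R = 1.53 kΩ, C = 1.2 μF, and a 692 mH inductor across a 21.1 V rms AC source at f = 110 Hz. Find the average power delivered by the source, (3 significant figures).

ω = 2πf = 691.2 rad/s
X_L = ωL = 478 Ω
X_C = 1/(ωC) = 1210 Ω
Net reactance X = X_L − X_C = -727 Ω
Z = 1530 − j727 Ω
|Z| = √(1530² + 727²) = 1690 Ω
∠Z = arctan(-727/1530) = -25.4°
I = V/|Z| = 12.5 mA
P = VI cos φ = 21.1 × 0.0125 × cos(-25.4°) = 237 mW

237 mW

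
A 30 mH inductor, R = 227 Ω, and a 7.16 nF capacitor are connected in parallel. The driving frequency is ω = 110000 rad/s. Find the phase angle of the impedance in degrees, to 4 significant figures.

-6.277°

X_L = ωL = 3300 Ω
X_C = 1/(ωC) = 1270 Ω
Parallel: admittances add. Y = 1/R + 1/(jωL) + jωC
Y = (0.004405 + j0.0004846) S
|Y| = 0.004432 S → |Z| = 1/|Y| = 225.6 Ω, ∠Z = −∠Y = -6.277°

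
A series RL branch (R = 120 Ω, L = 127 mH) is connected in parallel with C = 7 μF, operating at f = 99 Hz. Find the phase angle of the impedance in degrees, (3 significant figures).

-5.18°

ω = 2πf = 622.0 rad/s
X_L = ωL = 79.0 Ω
X_C = 1/(ωC) = 230 Ω
Branch 1 (R+jX_L): Z₁ = 120 + j79.0 Ω, |Z₁| = 144 Ω
Branch 2 (−jX_C): Z₂ = −j230 Ω
Parallel: Z = Z₁Z₂/(Z₁+Z₂), |Z| = 171 Ω, ∠Z = -5.18°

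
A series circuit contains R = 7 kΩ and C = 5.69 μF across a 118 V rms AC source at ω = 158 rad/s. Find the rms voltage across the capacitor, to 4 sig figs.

X_C = 1/(ωC) = 1112 Ω
Z = 7000 − j1112 Ω
|Z| = √(7000² + 1112²) = 7088 Ω
I = V/|Z| = 16.65 mA
V_C = I·|Z_C| = 0.01665 × 1112 = 18.52 V

18.52 V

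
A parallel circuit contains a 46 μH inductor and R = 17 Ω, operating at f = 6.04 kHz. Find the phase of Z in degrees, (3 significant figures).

ω = 2πf = 37950 rad/s
X_L = ωL = 1.75 Ω
Parallel: admittances add. Y = 1/R + 1/(jωL)
Y = (0.0588 − j0.573) S
|Y| = 0.576 S → |Z| = 1/|Y| = 1.74 Ω, ∠Z = −∠Y = 84.1°

84.1°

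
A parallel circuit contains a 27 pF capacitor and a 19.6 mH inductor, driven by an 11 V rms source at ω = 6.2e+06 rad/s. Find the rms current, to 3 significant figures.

1.75 mA

X_L = ωL = 122000 Ω
X_C = 1/(ωC) = 5970 Ω
Parallel: admittances add. Y = 1/(jωL) + jωC
Y = (0 + j0.000159) S
|Y| = 0.000159 S → |Z| = 1/|Y| = 6280 Ω, ∠Z = −∠Y = -90.0°
I = V/|Z| = 11/6280 = 1.75 mA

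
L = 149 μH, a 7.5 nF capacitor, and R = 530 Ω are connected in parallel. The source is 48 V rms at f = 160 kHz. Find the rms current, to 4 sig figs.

99.61 mA

ω = 2πf = 1.005e+06 rad/s
X_L = ωL = 149.8 Ω
X_C = 1/(ωC) = 132.6 Ω
Parallel: admittances add. Y = 1/R + 1/(jωL) + jωC
Y = (0.001887 + j0.0008639) S
|Y| = 0.002075 S → |Z| = 1/|Y| = 481.9 Ω, ∠Z = −∠Y = -24.60°
I = V/|Z| = 48/481.9 = 99.61 mA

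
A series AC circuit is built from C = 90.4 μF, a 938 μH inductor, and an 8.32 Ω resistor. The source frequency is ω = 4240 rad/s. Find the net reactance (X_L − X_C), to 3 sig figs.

X_L = ωL = 3.98 Ω
X_C = 1/(ωC) = 2.61 Ω
X = 3.98 − 2.61 = 1.37 Ω

1.37 Ω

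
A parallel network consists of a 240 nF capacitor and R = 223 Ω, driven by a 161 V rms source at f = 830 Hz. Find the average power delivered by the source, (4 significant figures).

ω = 2πf = 5215 rad/s
X_C = 1/(ωC) = 799.0 Ω
Parallel: admittances add. Y = 1/R + jωC
Y = (0.004484 + j0.001252) S
|Y| = 0.004656 S → |Z| = 1/|Y| = 214.8 Ω, ∠Z = −∠Y = -15.59°
I = V/|Z| = 749.6 mA
P = VI cos φ = 161 × 0.7496 × cos(-15.59°) = 116.2 W

116.2 W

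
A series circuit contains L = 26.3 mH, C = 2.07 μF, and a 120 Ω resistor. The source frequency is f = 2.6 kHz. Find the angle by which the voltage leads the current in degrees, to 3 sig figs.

ω = 2πf = 16340 rad/s
X_L = ωL = 430 Ω
X_C = 1/(ωC) = 29.6 Ω
Net reactance X = X_L − X_C = 400 Ω
Z = 120 + j400 Ω
|Z| = √(120² + 400²) = 418 Ω
∠Z = arctan(400/120) = 73.3°

73.3°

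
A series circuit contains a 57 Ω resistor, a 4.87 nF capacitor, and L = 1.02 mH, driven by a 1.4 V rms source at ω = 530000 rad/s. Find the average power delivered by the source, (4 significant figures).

4.183 mW

X_L = ωL = 540.6 Ω
X_C = 1/(ωC) = 387.4 Ω
Net reactance X = X_L − X_C = 153.2 Ω
Z = 57.00 + j153.2 Ω
|Z| = √(57.00² + 153.2²) = 163.4 Ω
∠Z = arctan(153.2/57.00) = 69.59°
I = V/|Z| = 8.566 mA
P = VI cos φ = 1.4 × 0.008566 × cos(69.59°) = 4.183 mW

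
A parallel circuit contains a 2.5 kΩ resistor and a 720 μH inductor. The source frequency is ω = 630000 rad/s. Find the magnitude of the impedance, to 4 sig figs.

X_L = ωL = 453.6 Ω
Parallel: admittances add. Y = 1/R + 1/(jωL)
Y = (0.0004000 − j0.002205) S
|Y| = 0.002241 S → |Z| = 1/|Y| = 446.3 Ω, ∠Z = −∠Y = 79.72°

446.3 Ω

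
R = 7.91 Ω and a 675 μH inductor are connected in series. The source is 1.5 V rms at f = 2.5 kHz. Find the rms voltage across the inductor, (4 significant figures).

1.202 V

ω = 2πf = 15710 rad/s
X_L = ωL = 10.60 Ω
Z = 7.910 + j10.60 Ω
|Z| = √(7.910² + 10.60²) = 13.23 Ω
I = V/|Z| = 113.4 mA
V_L = I·|Z_L| = 0.1134 × 10.60 = 1.202 V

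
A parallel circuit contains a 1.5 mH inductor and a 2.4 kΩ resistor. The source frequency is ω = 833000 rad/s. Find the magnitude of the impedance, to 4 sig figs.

1108 Ω

X_L = ωL = 1250 Ω
Parallel: admittances add. Y = 1/R + 1/(jωL)
Y = (0.0004167 − j0.0008003) S
|Y| = 0.0009023 S → |Z| = 1/|Y| = 1108 Ω, ∠Z = −∠Y = 62.50°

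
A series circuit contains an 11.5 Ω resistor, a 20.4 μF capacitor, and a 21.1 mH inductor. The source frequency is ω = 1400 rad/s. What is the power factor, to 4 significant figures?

X_L = ωL = 29.54 Ω
X_C = 1/(ωC) = 35.01 Ω
Net reactance X = X_L − X_C = -5.474 Ω
Z = 11.50 − j5.474 Ω
|Z| = √(11.50² + 5.474²) = 12.74 Ω
∠Z = arctan(-5.474/11.50) = -25.45°
cos φ = cos(-25.45°) = 0.9029

0.9029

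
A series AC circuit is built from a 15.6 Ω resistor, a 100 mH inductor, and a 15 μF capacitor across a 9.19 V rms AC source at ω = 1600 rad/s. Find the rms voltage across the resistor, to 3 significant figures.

X_L = ωL = 160 Ω
X_C = 1/(ωC) = 41.7 Ω
Net reactance X = X_L − X_C = 118 Ω
Z = 15.6 + j118 Ω
|Z| = √(15.6² + 118²) = 119 Ω
I = V/|Z| = 77.0 mA
V_R = I·|Z_R| = 0.0770 × 15.6 = 1.20 V

1.20 V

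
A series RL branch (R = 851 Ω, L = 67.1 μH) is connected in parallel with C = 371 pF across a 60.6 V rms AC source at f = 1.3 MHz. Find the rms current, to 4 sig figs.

ω = 2πf = 8.168e+06 rad/s
X_L = ωL = 548.1 Ω
X_C = 1/(ωC) = 330.0 Ω
Branch 1 (R+jX_L): Z₁ = 851.0 + j548.1 Ω, |Z₁| = 1012 Ω
Branch 2 (−jX_C): Z₂ = −j330.0 Ω
Parallel: Z = Z₁Z₂/(Z₁+Z₂), |Z| = 380.2 Ω, ∠Z = -71.59°
I = V/|Z| = 60.6/380.2 = 159.4 mA

159.4 mA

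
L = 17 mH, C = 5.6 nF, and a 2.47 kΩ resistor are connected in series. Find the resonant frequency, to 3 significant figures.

ω₀ = 1/√(LC) = 1/√(0.017 × 5.6e-09) = 102500 rad/s
f₀ = ω₀/(2π) = 16.3 kHz

16.3 kHz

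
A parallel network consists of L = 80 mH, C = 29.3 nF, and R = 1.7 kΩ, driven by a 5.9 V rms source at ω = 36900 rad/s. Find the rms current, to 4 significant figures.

5.589 mA

X_L = ωL = 2952 Ω
X_C = 1/(ωC) = 924.9 Ω
Parallel: admittances add. Y = 1/R + 1/(jωL) + jωC
Y = (0.0005882 + j0.0007424) S
|Y| = 0.0009472 S → |Z| = 1/|Y| = 1056 Ω, ∠Z = −∠Y = -51.61°
I = V/|Z| = 5.9/1056 = 5.589 mA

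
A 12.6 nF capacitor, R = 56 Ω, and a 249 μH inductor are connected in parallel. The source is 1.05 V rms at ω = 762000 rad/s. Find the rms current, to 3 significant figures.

X_L = ωL = 190 Ω
X_C = 1/(ωC) = 104 Ω
Parallel: admittances add. Y = 1/R + 1/(jωL) + jωC
Y = (0.0179 + j0.00433) S
|Y| = 0.0184 S → |Z| = 1/|Y| = 54.4 Ω, ∠Z = −∠Y = -13.6°
I = V/|Z| = 1.05/54.4 = 19.3 mA

19.3 mA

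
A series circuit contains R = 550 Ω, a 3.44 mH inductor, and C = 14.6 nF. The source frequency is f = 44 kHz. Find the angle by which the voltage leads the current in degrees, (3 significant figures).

52.0°

ω = 2πf = 276500 rad/s
X_L = ωL = 951 Ω
X_C = 1/(ωC) = 248 Ω
Net reactance X = X_L − X_C = 703 Ω
Z = 550 + j703 Ω
|Z| = √(550² + 703²) = 893 Ω
∠Z = arctan(703/550) = 52.0°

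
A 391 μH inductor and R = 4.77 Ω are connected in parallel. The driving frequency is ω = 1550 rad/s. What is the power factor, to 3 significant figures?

0.126

X_L = ωL = 0.606 Ω
Parallel: admittances add. Y = 1/R + 1/(jωL)
Y = (0.210 − j1.65) S
|Y| = 1.66 S → |Z| = 1/|Y| = 0.601 Ω, ∠Z = −∠Y = 82.8°
cos φ = cos(82.8°) = 0.126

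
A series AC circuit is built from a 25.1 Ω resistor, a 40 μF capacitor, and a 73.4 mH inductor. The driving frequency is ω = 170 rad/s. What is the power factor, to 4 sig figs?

X_L = ωL = 12.48 Ω
X_C = 1/(ωC) = 147.1 Ω
Net reactance X = X_L − X_C = -134.6 Ω
Z = 25.10 − j134.6 Ω
|Z| = √(25.10² + 134.6²) = 136.9 Ω
∠Z = arctan(-134.6/25.10) = -79.44°
cos φ = cos(-79.44°) = 0.1833

0.1833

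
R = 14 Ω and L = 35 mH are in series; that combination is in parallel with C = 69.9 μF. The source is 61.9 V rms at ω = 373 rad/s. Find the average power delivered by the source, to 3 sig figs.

X_L = ωL = 13.1 Ω
X_C = 1/(ωC) = 38.4 Ω
Branch 1 (R+jX_L): Z₁ = 14.0 + j13.1 Ω, |Z₁| = 19.1 Ω
Branch 2 (−jX_C): Z₂ = −j38.4 Ω
Parallel: Z = Z₁Z₂/(Z₁+Z₂), |Z| = 25.4 Ω, ∠Z = 14.0°
I = V/|Z| = 2.44 A
P = VI cos φ = 61.9 × 2.44 × cos(14.0°) = 146 W

146 W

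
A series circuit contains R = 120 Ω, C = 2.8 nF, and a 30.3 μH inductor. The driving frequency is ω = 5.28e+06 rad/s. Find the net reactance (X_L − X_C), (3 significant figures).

X_L = ωL = 160 Ω
X_C = 1/(ωC) = 67.6 Ω
X = 160 − 67.6 = 92.3 Ω

92.3 Ω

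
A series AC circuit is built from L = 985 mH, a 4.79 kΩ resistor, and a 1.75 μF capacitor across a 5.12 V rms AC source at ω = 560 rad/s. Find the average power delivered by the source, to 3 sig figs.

5.42 mW

X_L = ωL = 552 Ω
X_C = 1/(ωC) = 1020 Ω
Net reactance X = X_L − X_C = -469 Ω
Z = 4790 − j469 Ω
|Z| = √(4790² + 469²) = 4810 Ω
∠Z = arctan(-469/4790) = -5.59°
I = V/|Z| = 1.06 mA
P = VI cos φ = 5.12 × 0.00106 × cos(-5.59°) = 5.42 mW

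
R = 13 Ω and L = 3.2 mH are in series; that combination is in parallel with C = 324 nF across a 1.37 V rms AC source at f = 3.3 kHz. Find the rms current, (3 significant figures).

11.4 mA

ω = 2πf = 20730 rad/s
X_L = ωL = 66.4 Ω
X_C = 1/(ωC) = 149 Ω
Branch 1 (R+jX_L): Z₁ = 13.0 + j66.4 Ω, |Z₁| = 67.6 Ω
Branch 2 (−jX_C): Z₂ = −j149 Ω
Parallel: Z = Z₁Z₂/(Z₁+Z₂), |Z| = 120 Ω, ∠Z = 70.0°
I = V/|Z| = 1.37/120 = 11.4 mA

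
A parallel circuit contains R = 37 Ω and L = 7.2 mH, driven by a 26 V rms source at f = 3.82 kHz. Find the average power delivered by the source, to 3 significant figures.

18.3 W

ω = 2πf = 24000 rad/s
X_L = ωL = 173 Ω
Parallel: admittances add. Y = 1/R + 1/(jωL)
Y = (0.0270 − j0.00579) S
|Y| = 0.0276 S → |Z| = 1/|Y| = 36.2 Ω, ∠Z = −∠Y = 12.1°
I = V/|Z| = 719 mA
P = VI cos φ = 26 × 0.719 × cos(12.1°) = 18.3 W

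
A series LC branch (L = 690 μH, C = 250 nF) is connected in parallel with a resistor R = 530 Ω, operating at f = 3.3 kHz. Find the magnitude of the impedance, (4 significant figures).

169.3 Ω

ω = 2πf = 20730 rad/s
X_L = ωL = 14.31 Ω
X_C = 1/(ωC) = 192.9 Ω
Branch 1: Z₁ = R = 530.0 Ω
Branch 2 (series LC): Z₂ = j(X_L − X_C) = −j178.6 Ω
Parallel: Z = Z₁Z₂/(Z₁+Z₂), |Z| = 169.3 Ω, ∠Z = -71.38°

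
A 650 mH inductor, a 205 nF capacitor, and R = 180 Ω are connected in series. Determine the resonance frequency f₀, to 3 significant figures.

436 Hz

ω₀ = 1/√(LC) = 1/√(0.65 × 2.05e-07) = 2739 rad/s
f₀ = ω₀/(2π) = 436 Hz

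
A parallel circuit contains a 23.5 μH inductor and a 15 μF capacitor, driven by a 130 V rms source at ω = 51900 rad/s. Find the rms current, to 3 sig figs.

X_L = ωL = 1.22 Ω
X_C = 1/(ωC) = 1.28 Ω
Parallel: admittances add. Y = 1/(jωL) + jωC
Y = (0 − j0.0414) S
|Y| = 0.0414 S → |Z| = 1/|Y| = 24.2 Ω, ∠Z = −∠Y = 90.0°
I = V/|Z| = 130/24.2 = 5.38 A

5.38 A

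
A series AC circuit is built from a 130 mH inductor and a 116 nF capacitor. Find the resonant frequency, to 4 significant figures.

1.296 kHz

ω₀ = 1/√(LC) = 1/√(0.13 × 1.16e-07) = 8143 rad/s
f₀ = ω₀/(2π) = 1.296 kHz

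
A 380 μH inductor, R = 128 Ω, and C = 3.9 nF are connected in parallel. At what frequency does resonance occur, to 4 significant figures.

130.7 kHz

ω₀ = 1/√(LC) = 1/√(0.00038 × 3.9e-09) = 821400 rad/s
f₀ = ω₀/(2π) = 130.7 kHz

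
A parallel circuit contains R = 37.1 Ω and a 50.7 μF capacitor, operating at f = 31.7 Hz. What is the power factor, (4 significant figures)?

ω = 2πf = 199.2 rad/s
X_C = 1/(ωC) = 99.03 Ω
Parallel: admittances add. Y = 1/R + jωC
Y = (0.02695 + j0.01010) S
|Y| = 0.02878 S → |Z| = 1/|Y| = 34.74 Ω, ∠Z = −∠Y = -20.54°
cos φ = cos(-20.54°) = 0.9364

0.9364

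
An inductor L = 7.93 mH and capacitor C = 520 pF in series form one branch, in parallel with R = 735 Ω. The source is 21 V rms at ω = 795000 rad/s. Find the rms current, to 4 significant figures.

X_L = ωL = 6304 Ω
X_C = 1/(ωC) = 2419 Ω
Branch 1: Z₁ = R = 735.0 Ω
Branch 2 (series LC): Z₂ = j(X_L − X_C) = j3885 Ω
Parallel: Z = Z₁Z₂/(Z₁+Z₂), |Z| = 722.2 Ω, ∠Z = 10.71°
I = V/|Z| = 21/722.2 = 29.08 mA

29.08 mA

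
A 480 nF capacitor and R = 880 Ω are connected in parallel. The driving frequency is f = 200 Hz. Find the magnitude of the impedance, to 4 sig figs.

ω = 2πf = 1257 rad/s
X_C = 1/(ωC) = 1658 Ω
Parallel: admittances add. Y = 1/R + jωC
Y = (0.001136 + j0.0006032) S
|Y| = 0.001287 S → |Z| = 1/|Y| = 777.3 Ω, ∠Z = −∠Y = -27.96°

777.3 Ω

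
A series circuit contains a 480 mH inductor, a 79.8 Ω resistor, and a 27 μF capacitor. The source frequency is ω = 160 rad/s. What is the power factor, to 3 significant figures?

X_L = ωL = 76.8 Ω
X_C = 1/(ωC) = 231 Ω
Net reactance X = X_L − X_C = -155 Ω
Z = 79.8 − j155 Ω
|Z| = √(79.8² + 155²) = 174 Ω
∠Z = arctan(-155/79.8) = -62.7°
cos φ = cos(-62.7°) = 0.458

0.458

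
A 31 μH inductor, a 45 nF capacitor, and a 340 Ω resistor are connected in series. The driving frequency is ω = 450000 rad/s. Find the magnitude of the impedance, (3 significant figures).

X_L = ωL = 14.0 Ω
X_C = 1/(ωC) = 49.4 Ω
Net reactance X = X_L − X_C = -35.4 Ω
Z = 340 − j35.4 Ω
|Z| = √(340² + 35.4²) = 342 Ω

342 Ω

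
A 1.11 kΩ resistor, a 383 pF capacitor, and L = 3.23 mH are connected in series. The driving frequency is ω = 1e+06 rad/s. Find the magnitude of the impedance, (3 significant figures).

X_L = ωL = 3230 Ω
X_C = 1/(ωC) = 2610 Ω
Net reactance X = X_L − X_C = 619 Ω
Z = 1110 + j619 Ω
|Z| = √(1110² + 619²) = 1270 Ω

1270 Ω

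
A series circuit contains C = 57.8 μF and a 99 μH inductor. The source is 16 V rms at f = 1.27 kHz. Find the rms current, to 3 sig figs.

ω = 2πf = 7980 rad/s
X_L = ωL = 0.790 Ω
X_C = 1/(ωC) = 2.17 Ω
Net reactance X = X_L − X_C = -1.38 Ω
Z = − j1.38 Ω
|Z| = √(0² + 1.38²) = 1.38 Ω
I = V/|Z| = 16/1.38 = 11.6 A

11.6 A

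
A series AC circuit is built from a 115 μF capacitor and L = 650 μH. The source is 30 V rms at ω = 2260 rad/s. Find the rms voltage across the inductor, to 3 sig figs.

18.5 V

X_L = ωL = 1.47 Ω
X_C = 1/(ωC) = 3.85 Ω
Net reactance X = X_L − X_C = -2.38 Ω
Z = − j2.38 Ω
|Z| = √(0² + 2.38²) = 2.38 Ω
I = V/|Z| = 12.6 A
V_L = I·|Z_L| = 12.6 × 1.47 = 18.5 V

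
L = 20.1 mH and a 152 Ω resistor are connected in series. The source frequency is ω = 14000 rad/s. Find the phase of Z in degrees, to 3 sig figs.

X_L = ωL = 281 Ω
Z = 152 + j281 Ω
|Z| = √(152² + 281²) = 320 Ω
∠Z = arctan(281/152) = 61.6°

61.6°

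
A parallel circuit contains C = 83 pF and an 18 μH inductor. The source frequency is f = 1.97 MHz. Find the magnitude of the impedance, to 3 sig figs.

ω = 2πf = 1.238e+07 rad/s
X_L = ωL = 223 Ω
X_C = 1/(ωC) = 973 Ω
Parallel: admittances add. Y = 1/(jωL) + jωC
Y = (0 − j0.00346) S
|Y| = 0.00346 S → |Z| = 1/|Y| = 289 Ω, ∠Z = −∠Y = 90.0°

289 Ω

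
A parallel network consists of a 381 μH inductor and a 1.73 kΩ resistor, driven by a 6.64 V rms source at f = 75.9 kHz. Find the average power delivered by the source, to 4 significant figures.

25.49 mW

ω = 2πf = 476900 rad/s
X_L = ωL = 181.7 Ω
Parallel: admittances add. Y = 1/R + 1/(jωL)
Y = (0.0005780 − j0.005504) S
|Y| = 0.005534 S → |Z| = 1/|Y| = 180.7 Ω, ∠Z = −∠Y = 84.00°
I = V/|Z| = 36.75 mA
P = VI cos φ = 6.64 × 0.03675 × cos(84.00°) = 25.49 mW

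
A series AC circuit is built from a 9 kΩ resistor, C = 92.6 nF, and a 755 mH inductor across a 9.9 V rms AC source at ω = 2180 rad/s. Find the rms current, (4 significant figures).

1.032 mA

X_L = ωL = 1646 Ω
X_C = 1/(ωC) = 4954 Ω
Net reactance X = X_L − X_C = -3308 Ω
Z = 9000 − j3308 Ω
|Z| = √(9000² + 3308²) = 9589 Ω
I = V/|Z| = 9.9/9589 = 1.032 mA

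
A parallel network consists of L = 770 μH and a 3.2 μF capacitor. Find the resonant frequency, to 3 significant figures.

ω₀ = 1/√(LC) = 1/√(0.00077 × 3.2e-06) = 20150 rad/s
f₀ = ω₀/(2π) = 3.21 kHz

3.21 kHz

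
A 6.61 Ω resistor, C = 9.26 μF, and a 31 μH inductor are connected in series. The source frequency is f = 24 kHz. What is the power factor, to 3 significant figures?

0.858

ω = 2πf = 150800 rad/s
X_L = ωL = 4.67 Ω
X_C = 1/(ωC) = 0.716 Ω
Net reactance X = X_L − X_C = 3.96 Ω
Z = 6.61 + j3.96 Ω
|Z| = √(6.61² + 3.96²) = 7.70 Ω
∠Z = arctan(3.96/6.61) = 30.9°
cos φ = cos(30.9°) = 0.858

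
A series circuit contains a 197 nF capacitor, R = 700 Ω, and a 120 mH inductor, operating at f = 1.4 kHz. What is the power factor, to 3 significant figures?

ω = 2πf = 8796 rad/s
X_L = ωL = 1060 Ω
X_C = 1/(ωC) = 577 Ω
Net reactance X = X_L − X_C = 479 Ω
Z = 700 + j479 Ω
|Z| = √(700² + 479²) = 848 Ω
∠Z = arctan(479/700) = 34.4°
cos φ = cos(34.4°) = 0.826

0.826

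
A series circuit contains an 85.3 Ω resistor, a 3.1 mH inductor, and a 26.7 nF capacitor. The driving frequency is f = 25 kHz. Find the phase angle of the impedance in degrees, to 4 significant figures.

ω = 2πf = 157100 rad/s
X_L = ωL = 486.9 Ω
X_C = 1/(ωC) = 238.4 Ω
Net reactance X = X_L − X_C = 248.5 Ω
Z = 85.30 + j248.5 Ω
|Z| = √(85.30² + 248.5²) = 262.7 Ω
∠Z = arctan(248.5/85.30) = 71.06°

71.06°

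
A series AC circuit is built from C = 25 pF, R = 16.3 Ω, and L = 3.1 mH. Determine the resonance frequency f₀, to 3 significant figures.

572 kHz

ω₀ = 1/√(LC) = 1/√(0.0031 × 2.5e-11) = 3.592e+06 rad/s
f₀ = ω₀/(2π) = 572 kHz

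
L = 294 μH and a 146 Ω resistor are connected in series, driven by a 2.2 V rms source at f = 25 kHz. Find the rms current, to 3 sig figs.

14.4 mA

ω = 2πf = 157100 rad/s
X_L = ωL = 46.2 Ω
Z = 146 + j46.2 Ω
|Z| = √(146² + 46.2²) = 153 Ω
I = V/|Z| = 2.2/153 = 14.4 mA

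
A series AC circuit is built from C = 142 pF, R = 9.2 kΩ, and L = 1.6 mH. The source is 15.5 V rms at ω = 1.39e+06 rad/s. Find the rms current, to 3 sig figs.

1.61 mA

X_L = ωL = 2220 Ω
X_C = 1/(ωC) = 5070 Ω
Net reactance X = X_L − X_C = -2840 Ω
Z = 9200 − j2840 Ω
|Z| = √(9200² + 2840²) = 9630 Ω
I = V/|Z| = 15.5/9630 = 1.61 mA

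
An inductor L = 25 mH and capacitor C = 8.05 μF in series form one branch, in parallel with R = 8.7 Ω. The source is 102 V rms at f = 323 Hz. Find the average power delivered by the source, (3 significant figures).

1.20 kW

ω = 2πf = 2029 rad/s
X_L = ωL = 50.7 Ω
X_C = 1/(ωC) = 61.2 Ω
Branch 1: Z₁ = R = 8.70 Ω
Branch 2 (series LC): Z₂ = j(X_L − X_C) = −j10.5 Ω
Parallel: Z = Z₁Z₂/(Z₁+Z₂), |Z| = 6.69 Ω, ∠Z = -39.7°
I = V/|Z| = 15.2 A
P = VI cos φ = 102 × 15.2 × cos(-39.7°) = 1.20 kW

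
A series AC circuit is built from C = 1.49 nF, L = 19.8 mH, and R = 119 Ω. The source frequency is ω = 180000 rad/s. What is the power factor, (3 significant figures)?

X_L = ωL = 3560 Ω
X_C = 1/(ωC) = 3730 Ω
Net reactance X = X_L − X_C = -165 Ω
Z = 119 − j165 Ω
|Z| = √(119² + 165²) = 203 Ω
∠Z = arctan(-165/119) = -54.1°
cos φ = cos(-54.1°) = 0.586

0.586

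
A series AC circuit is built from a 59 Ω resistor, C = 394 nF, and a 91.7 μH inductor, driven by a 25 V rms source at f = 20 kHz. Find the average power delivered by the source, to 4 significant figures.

10.37 W

ω = 2πf = 125700 rad/s
X_L = ωL = 11.52 Ω
X_C = 1/(ωC) = 20.20 Ω
Net reactance X = X_L − X_C = -8.674 Ω
Z = 59.00 − j8.674 Ω
|Z| = √(59.00² + 8.674²) = 59.63 Ω
∠Z = arctan(-8.674/59.00) = -8.364°
I = V/|Z| = 419.2 mA
P = VI cos φ = 25 × 0.4192 × cos(-8.364°) = 10.37 W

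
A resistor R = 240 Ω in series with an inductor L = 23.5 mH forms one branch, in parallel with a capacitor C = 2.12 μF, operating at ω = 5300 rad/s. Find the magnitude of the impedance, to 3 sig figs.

99.2 Ω

X_L = ωL = 125 Ω
X_C = 1/(ωC) = 89.0 Ω
Branch 1 (R+jX_L): Z₁ = 240 + j125 Ω, |Z₁| = 270 Ω
Branch 2 (−jX_C): Z₂ = −j89.0 Ω
Parallel: Z = Z₁Z₂/(Z₁+Z₂), |Z| = 99.2 Ω, ∠Z = -71.0°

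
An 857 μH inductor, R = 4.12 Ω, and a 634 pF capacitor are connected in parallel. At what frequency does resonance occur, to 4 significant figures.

215.9 kHz

ω₀ = 1/√(LC) = 1/√(0.000857 × 6.34e-10) = 1.357e+06 rad/s
f₀ = ω₀/(2π) = 215.9 kHz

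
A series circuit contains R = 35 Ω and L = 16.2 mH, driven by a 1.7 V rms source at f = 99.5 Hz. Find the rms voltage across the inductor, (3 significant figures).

ω = 2πf = 625.2 rad/s
X_L = ωL = 10.1 Ω
Z = 35.0 + j10.1 Ω
|Z| = √(35.0² + 10.1²) = 36.4 Ω
I = V/|Z| = 46.7 mA
V_L = I·|Z_L| = 0.0467 × 10.1 = 0.473 V

0.473 V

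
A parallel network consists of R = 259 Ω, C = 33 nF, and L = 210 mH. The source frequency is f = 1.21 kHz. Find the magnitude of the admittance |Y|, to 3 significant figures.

ω = 2πf = 7603 rad/s
X_L = ωL = 1600 Ω
X_C = 1/(ωC) = 3990 Ω
Parallel: admittances add. Y = 1/R + 1/(jωL) + jωC
Y = (0.00386 − j0.000375) S
|Y| = 0.00388 S → |Z| = 1/|Y| = 258 Ω, ∠Z = −∠Y = 5.55°

3.88 mS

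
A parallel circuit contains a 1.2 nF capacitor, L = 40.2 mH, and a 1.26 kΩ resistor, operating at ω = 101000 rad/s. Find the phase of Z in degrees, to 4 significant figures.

X_L = ωL = 4060 Ω
X_C = 1/(ωC) = 8251 Ω
Parallel: admittances add. Y = 1/R + 1/(jωL) + jωC
Y = (0.0007937 − j0.0001251) S
|Y| = 0.0008034 S → |Z| = 1/|Y| = 1245 Ω, ∠Z = −∠Y = 8.957°

8.957°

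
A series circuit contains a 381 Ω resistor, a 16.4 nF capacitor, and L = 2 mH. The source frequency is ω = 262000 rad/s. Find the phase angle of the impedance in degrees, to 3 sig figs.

X_L = ωL = 524 Ω
X_C = 1/(ωC) = 233 Ω
Net reactance X = X_L − X_C = 291 Ω
Z = 381 + j291 Ω
|Z| = √(381² + 291²) = 480 Ω
∠Z = arctan(291/381) = 37.4°

37.4°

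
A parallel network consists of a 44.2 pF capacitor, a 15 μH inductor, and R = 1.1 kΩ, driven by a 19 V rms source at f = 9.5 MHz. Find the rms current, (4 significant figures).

33.67 mA

ω = 2πf = 5.969e+07 rad/s
X_L = ωL = 895.4 Ω
X_C = 1/(ωC) = 379.0 Ω
Parallel: admittances add. Y = 1/R + 1/(jωL) + jωC
Y = (0.0009091 + j0.001521) S
|Y| = 0.001772 S → |Z| = 1/|Y| = 564.2 Ω, ∠Z = −∠Y = -59.14°
I = V/|Z| = 19/564.2 = 33.67 mA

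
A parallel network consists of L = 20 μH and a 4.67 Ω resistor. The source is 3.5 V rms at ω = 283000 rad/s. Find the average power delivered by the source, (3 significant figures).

X_L = ωL = 5.66 Ω
Parallel: admittances add. Y = 1/R + 1/(jωL)
Y = (0.214 − j0.177) S
|Y| = 0.278 S → |Z| = 1/|Y| = 3.60 Ω, ∠Z = −∠Y = 39.5°
I = V/|Z| = 972 mA
P = VI cos φ = 3.5 × 0.972 × cos(39.5°) = 2.62 W

2.62 W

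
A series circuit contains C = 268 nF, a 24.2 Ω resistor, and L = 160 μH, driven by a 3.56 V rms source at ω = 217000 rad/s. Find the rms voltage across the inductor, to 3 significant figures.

X_L = ωL = 34.7 Ω
X_C = 1/(ωC) = 17.2 Ω
Net reactance X = X_L − X_C = 17.5 Ω
Z = 24.2 + j17.5 Ω
|Z| = √(24.2² + 17.5²) = 29.9 Ω
I = V/|Z| = 119 mA
V_L = I·|Z_L| = 0.119 × 34.7 = 4.14 V

4.14 V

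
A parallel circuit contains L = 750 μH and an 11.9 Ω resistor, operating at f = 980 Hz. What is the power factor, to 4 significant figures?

0.3618

ω = 2πf = 6158 rad/s
X_L = ωL = 4.618 Ω
Parallel: admittances add. Y = 1/R + 1/(jωL)
Y = (0.08403 − j0.2165) S
|Y| = 0.2323 S → |Z| = 1/|Y| = 4.305 Ω, ∠Z = −∠Y = 68.79°
cos φ = cos(68.79°) = 0.3618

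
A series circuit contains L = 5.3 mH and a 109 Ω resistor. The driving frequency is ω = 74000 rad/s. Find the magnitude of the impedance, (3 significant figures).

407 Ω

X_L = ωL = 392 Ω
Z = 109 + j392 Ω
|Z| = √(109² + 392²) = 407 Ω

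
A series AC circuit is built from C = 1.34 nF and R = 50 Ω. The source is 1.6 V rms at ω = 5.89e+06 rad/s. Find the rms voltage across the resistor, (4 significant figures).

X_C = 1/(ωC) = 126.7 Ω
Z = 50.00 − j126.7 Ω
|Z| = √(50.00² + 126.7²) = 136.2 Ω
I = V/|Z| = 11.75 mA
V_R = I·|Z_R| = 0.01175 × 50.00 = 0.5873 V

0.5873 V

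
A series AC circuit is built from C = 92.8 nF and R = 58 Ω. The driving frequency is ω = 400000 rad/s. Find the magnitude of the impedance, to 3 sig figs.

X_C = 1/(ωC) = 26.9 Ω
Z = 58.0 − j26.9 Ω
|Z| = √(58.0² + 26.9²) = 64.0 Ω

64.0 Ω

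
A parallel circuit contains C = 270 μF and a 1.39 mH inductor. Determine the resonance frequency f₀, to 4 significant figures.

ω₀ = 1/√(LC) = 1/√(0.00139 × 0.00027) = 1632 rad/s
f₀ = ω₀/(2π) = 259.8 Hz

259.8 Hz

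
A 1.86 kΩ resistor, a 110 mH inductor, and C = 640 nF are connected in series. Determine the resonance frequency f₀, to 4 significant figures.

599.8 Hz

ω₀ = 1/√(LC) = 1/√(0.11 × 6.4e-07) = 3769 rad/s
f₀ = ω₀/(2π) = 599.8 Hz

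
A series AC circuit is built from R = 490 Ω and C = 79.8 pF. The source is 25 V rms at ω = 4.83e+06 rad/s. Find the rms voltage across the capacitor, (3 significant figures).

24.6 V

X_C = 1/(ωC) = 2590 Ω
Z = 490 − j2590 Ω
|Z| = √(490² + 2590²) = 2640 Ω
I = V/|Z| = 9.47 mA
V_C = I·|Z_C| = 0.00947 × 2590 = 24.6 V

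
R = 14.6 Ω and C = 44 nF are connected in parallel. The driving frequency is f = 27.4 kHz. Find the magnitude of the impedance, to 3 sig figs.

14.5 Ω

ω = 2πf = 172200 rad/s
X_C = 1/(ωC) = 132 Ω
Parallel: admittances add. Y = 1/R + jωC
Y = (0.0685 + j0.00758) S
|Y| = 0.0689 S → |Z| = 1/|Y| = 14.5 Ω, ∠Z = −∠Y = -6.31°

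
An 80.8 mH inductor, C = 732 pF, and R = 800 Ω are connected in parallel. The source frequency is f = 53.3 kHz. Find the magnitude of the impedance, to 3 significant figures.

789 Ω

ω = 2πf = 334900 rad/s
X_L = ωL = 27100 Ω
X_C = 1/(ωC) = 4080 Ω
Parallel: admittances add. Y = 1/R + 1/(jωL) + jωC
Y = (0.00125 + j0.000208) S
|Y| = 0.00127 S → |Z| = 1/|Y| = 789 Ω, ∠Z = −∠Y = -9.46°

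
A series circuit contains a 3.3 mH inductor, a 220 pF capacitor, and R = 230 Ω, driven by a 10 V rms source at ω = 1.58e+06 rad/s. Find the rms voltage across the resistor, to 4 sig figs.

X_L = ωL = 5214 Ω
X_C = 1/(ωC) = 2877 Ω
Net reactance X = X_L − X_C = 2337 Ω
Z = 230.0 + j2337 Ω
|Z| = √(230.0² + 2337²) = 2348 Ω
I = V/|Z| = 4.258 mA
V_R = I·|Z_R| = 0.004258 × 230.0 = 0.9794 V

0.9794 V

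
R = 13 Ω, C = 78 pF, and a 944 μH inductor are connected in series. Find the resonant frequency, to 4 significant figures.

ω₀ = 1/√(LC) = 1/√(0.000944 × 7.8e-11) = 3.685e+06 rad/s
f₀ = ω₀/(2π) = 586.5 kHz

586.5 kHz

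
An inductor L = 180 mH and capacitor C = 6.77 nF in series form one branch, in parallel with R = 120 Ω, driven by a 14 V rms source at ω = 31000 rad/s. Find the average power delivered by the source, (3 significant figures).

1.63 W

X_L = ωL = 5580 Ω
X_C = 1/(ωC) = 4760 Ω
Branch 1: Z₁ = R = 120 Ω
Branch 2 (series LC): Z₂ = j(X_L − X_C) = j815 Ω
Parallel: Z = Z₁Z₂/(Z₁+Z₂), |Z| = 119 Ω, ∠Z = 8.37°
I = V/|Z| = 118 mA
P = VI cos φ = 14 × 0.118 × cos(8.37°) = 1.63 W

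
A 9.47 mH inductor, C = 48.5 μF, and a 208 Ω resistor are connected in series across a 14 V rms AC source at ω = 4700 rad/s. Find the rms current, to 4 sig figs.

X_L = ωL = 44.51 Ω
X_C = 1/(ωC) = 4.387 Ω
Net reactance X = X_L − X_C = 40.12 Ω
Z = 208.0 + j40.12 Ω
|Z| = √(208.0² + 40.12²) = 211.8 Ω
I = V/|Z| = 14/211.8 = 66.09 mA

66.09 mA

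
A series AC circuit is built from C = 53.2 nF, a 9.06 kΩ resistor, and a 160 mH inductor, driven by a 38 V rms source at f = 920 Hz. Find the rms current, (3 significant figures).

ω = 2πf = 5781 rad/s
X_L = ωL = 925 Ω
X_C = 1/(ωC) = 3250 Ω
Net reactance X = X_L − X_C = -2330 Ω
Z = 9060 − j2330 Ω
|Z| = √(9060² + 2330²) = 9350 Ω
I = V/|Z| = 38/9350 = 4.06 mA

4.06 mA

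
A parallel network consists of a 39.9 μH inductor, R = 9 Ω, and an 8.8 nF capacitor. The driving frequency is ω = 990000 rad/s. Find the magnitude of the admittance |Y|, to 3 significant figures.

X_L = ωL = 39.5 Ω
X_C = 1/(ωC) = 115 Ω
Parallel: admittances add. Y = 1/R + 1/(jωL) + jωC
Y = (0.111 − j0.0166) S
|Y| = 0.112 S → |Z| = 1/|Y| = 8.90 Ω, ∠Z = −∠Y = 8.50°

112 mS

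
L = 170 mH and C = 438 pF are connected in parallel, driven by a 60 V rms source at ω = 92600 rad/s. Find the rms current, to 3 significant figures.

X_L = ωL = 15700 Ω
X_C = 1/(ωC) = 24700 Ω
Parallel: admittances add. Y = 1/(jωL) + jωC
Y = (0 − j2.3e-05) S
|Y| = 2.3e-05 S → |Z| = 1/|Y| = 43500 Ω, ∠Z = −∠Y = 90.0°
I = V/|Z| = 60/43500 = 1.38 mA

1.38 mA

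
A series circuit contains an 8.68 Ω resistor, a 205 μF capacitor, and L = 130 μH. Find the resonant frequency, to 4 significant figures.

ω₀ = 1/√(LC) = 1/√(0.00013 × 0.000205) = 6126 rad/s
f₀ = ω₀/(2π) = 974.9 Hz

974.9 Hz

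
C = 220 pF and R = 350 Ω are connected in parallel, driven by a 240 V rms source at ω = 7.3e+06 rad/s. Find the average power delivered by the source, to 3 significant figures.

X_C = 1/(ωC) = 623 Ω
Parallel: admittances add. Y = 1/R + jωC
Y = (0.00286 + j0.00161) S
|Y| = 0.00328 S → |Z| = 1/|Y| = 305 Ω, ∠Z = −∠Y = -29.3°
I = V/|Z| = 787 mA
P = VI cos φ = 240 × 0.787 × cos(-29.3°) = 165 W

165 W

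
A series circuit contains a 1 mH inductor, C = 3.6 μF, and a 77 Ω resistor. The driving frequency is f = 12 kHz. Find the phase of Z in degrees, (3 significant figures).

ω = 2πf = 75400 rad/s
X_L = ωL = 75.4 Ω
X_C = 1/(ωC) = 3.68 Ω
Net reactance X = X_L − X_C = 71.7 Ω
Z = 77.0 + j71.7 Ω
|Z| = √(77.0² + 71.7²) = 105 Ω
∠Z = arctan(71.7/77.0) = 43.0°

43.0°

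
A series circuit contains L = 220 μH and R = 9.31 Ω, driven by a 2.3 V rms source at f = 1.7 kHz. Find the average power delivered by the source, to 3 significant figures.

ω = 2πf = 10680 rad/s
X_L = ωL = 2.35 Ω
Z = 9.31 + j2.35 Ω
|Z| = √(9.31² + 2.35²) = 9.60 Ω
∠Z = arctan(2.35/9.31) = 14.2°
I = V/|Z| = 240 mA
P = VI cos φ = 2.3 × 0.240 × cos(14.2°) = 534 mW

534 mW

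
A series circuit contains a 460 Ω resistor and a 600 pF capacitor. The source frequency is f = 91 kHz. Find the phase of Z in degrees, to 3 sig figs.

ω = 2πf = 571800 rad/s
X_C = 1/(ωC) = 2910 Ω
Z = 460 − j2910 Ω
|Z| = √(460² + 2910²) = 2950 Ω
∠Z = arctan(-2910/460) = -81.0°

-81.0°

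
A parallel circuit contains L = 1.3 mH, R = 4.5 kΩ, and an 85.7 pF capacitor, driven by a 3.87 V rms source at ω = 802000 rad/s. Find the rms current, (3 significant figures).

X_L = ωL = 1040 Ω
X_C = 1/(ωC) = 14500 Ω
Parallel: admittances add. Y = 1/R + 1/(jωL) + jωC
Y = (0.000222 − j0.000890) S
|Y| = 0.000918 S → |Z| = 1/|Y| = 1090 Ω, ∠Z = −∠Y = 76.0°
I = V/|Z| = 3.87/1090 = 3.55 mA

3.55 mA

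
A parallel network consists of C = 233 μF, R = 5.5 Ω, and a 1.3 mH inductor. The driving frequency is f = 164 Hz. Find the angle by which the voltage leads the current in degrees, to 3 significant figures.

70.3°

ω = 2πf = 1030 rad/s
X_L = ωL = 1.34 Ω
X_C = 1/(ωC) = 4.17 Ω
Parallel: admittances add. Y = 1/R + 1/(jωL) + jωC
Y = (0.182 − j0.506) S
|Y| = 0.538 S → |Z| = 1/|Y| = 1.86 Ω, ∠Z = −∠Y = 70.3°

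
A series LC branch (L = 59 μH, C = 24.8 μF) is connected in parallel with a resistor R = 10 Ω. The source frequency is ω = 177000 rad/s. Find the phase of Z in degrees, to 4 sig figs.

X_L = ωL = 10.44 Ω
X_C = 1/(ωC) = 0.2278 Ω
Branch 1: Z₁ = R = 10.00 Ω
Branch 2 (series LC): Z₂ = j(X_L − X_C) = j10.22 Ω
Parallel: Z = Z₁Z₂/(Z₁+Z₂), |Z| = 7.146 Ω, ∠Z = 44.39°

44.39°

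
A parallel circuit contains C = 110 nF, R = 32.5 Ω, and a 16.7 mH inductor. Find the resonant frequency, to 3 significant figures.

ω₀ = 1/√(LC) = 1/√(0.0167 × 1.1e-07) = 23330 rad/s
f₀ = ω₀/(2π) = 3.71 kHz

3.71 kHz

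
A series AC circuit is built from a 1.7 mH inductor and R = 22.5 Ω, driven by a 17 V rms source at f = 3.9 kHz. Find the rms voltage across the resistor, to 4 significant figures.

8.079 V

ω = 2πf = 24500 rad/s
X_L = ωL = 41.66 Ω
Z = 22.50 + j41.66 Ω
|Z| = √(22.50² + 41.66²) = 47.35 Ω
I = V/|Z| = 359.1 mA
V_R = I·|Z_R| = 0.3591 × 22.50 = 8.079 V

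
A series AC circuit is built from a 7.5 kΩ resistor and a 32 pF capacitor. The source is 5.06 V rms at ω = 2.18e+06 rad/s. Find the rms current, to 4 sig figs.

X_C = 1/(ωC) = 14330 Ω
Z = 7500 − j14330 Ω
|Z| = √(7500² + 14330²) = 16180 Ω
I = V/|Z| = 5.06/16180 = 312.8 μA

312.8 μA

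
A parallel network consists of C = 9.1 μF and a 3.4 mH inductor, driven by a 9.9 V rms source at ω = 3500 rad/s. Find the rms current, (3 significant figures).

X_L = ωL = 11.9 Ω
X_C = 1/(ωC) = 31.4 Ω
Parallel: admittances add. Y = 1/(jωL) + jωC
Y = (0 − j0.0522) S
|Y| = 0.0522 S → |Z| = 1/|Y| = 19.2 Ω, ∠Z = −∠Y = 90.0°
I = V/|Z| = 9.9/19.2 = 517 mA

517 mA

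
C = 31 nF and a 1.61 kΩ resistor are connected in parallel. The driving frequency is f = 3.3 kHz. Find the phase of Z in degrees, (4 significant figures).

ω = 2πf = 20730 rad/s
X_C = 1/(ωC) = 1556 Ω
Parallel: admittances add. Y = 1/R + jωC
Y = (0.0006211 + j0.0006428) S
|Y| = 0.0008938 S → |Z| = 1/|Y| = 1119 Ω, ∠Z = −∠Y = -45.98°

-45.98°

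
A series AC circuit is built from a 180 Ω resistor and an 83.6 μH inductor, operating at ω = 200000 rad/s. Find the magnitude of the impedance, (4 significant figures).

X_L = ωL = 16.72 Ω
Z = 180.0 + j16.72 Ω
|Z| = √(180.0² + 16.72²) = 180.8 Ω

180.8 Ω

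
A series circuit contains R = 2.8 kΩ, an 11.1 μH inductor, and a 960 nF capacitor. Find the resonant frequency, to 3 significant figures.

48.8 kHz

ω₀ = 1/√(LC) = 1/√(1.11e-05 × 9.6e-07) = 306300 rad/s
f₀ = ω₀/(2π) = 48.8 kHz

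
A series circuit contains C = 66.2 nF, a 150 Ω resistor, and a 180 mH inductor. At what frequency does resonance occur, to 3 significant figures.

1.46 kHz

ω₀ = 1/√(LC) = 1/√(0.18 × 6.62e-08) = 9161 rad/s
f₀ = ω₀/(2π) = 1.46 kHz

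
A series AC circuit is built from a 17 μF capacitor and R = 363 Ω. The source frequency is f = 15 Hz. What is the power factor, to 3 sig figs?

0.503

ω = 2πf = 94.25 rad/s
X_C = 1/(ωC) = 624 Ω
Z = 363 − j624 Ω
|Z| = √(363² + 624²) = 722 Ω
∠Z = arctan(-624/363) = -59.8°
cos φ = cos(-59.8°) = 0.503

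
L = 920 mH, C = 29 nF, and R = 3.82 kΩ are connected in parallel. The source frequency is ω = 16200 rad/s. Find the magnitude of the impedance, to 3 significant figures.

X_L = ωL = 14900 Ω
X_C = 1/(ωC) = 2130 Ω
Parallel: admittances add. Y = 1/R + 1/(jωL) + jωC
Y = (0.000262 + j0.000403) S
|Y| = 0.000480 S → |Z| = 1/|Y| = 2080 Ω, ∠Z = −∠Y = -57.0°

2080 Ω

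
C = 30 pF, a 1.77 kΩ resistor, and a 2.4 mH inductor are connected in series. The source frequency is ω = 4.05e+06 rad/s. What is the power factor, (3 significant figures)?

0.765

X_L = ωL = 9720 Ω
X_C = 1/(ωC) = 8230 Ω
Net reactance X = X_L − X_C = 1490 Ω
Z = 1770 + j1490 Ω
|Z| = √(1770² + 1490²) = 2310 Ω
∠Z = arctan(1490/1770) = 40.1°
cos φ = cos(40.1°) = 0.765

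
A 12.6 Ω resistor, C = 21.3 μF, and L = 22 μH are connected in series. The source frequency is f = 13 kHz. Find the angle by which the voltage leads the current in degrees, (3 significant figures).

5.54°

ω = 2πf = 81680 rad/s
X_L = ωL = 1.80 Ω
X_C = 1/(ωC) = 0.575 Ω
Net reactance X = X_L − X_C = 1.22 Ω
Z = 12.6 + j1.22 Ω
|Z| = √(12.6² + 1.22²) = 12.7 Ω
∠Z = arctan(1.22/12.6) = 5.54°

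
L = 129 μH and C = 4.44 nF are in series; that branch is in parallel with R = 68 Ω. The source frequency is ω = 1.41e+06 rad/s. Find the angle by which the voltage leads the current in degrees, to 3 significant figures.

72.0°

X_L = ωL = 182 Ω
X_C = 1/(ωC) = 160 Ω
Branch 1: Z₁ = R = 68.0 Ω
Branch 2 (series LC): Z₂ = j(X_L − X_C) = j22.2 Ω
Parallel: Z = Z₁Z₂/(Z₁+Z₂), |Z| = 21.1 Ω, ∠Z = 72.0°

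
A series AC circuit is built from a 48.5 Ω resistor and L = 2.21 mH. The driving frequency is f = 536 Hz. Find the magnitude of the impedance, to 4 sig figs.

ω = 2πf = 3368 rad/s
X_L = ωL = 7.443 Ω
Z = 48.50 + j7.443 Ω
|Z| = √(48.50² + 7.443²) = 49.07 Ω

49.07 Ω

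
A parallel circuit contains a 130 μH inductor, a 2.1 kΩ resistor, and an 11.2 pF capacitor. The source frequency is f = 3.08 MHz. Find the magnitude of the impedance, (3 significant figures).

1960 Ω

ω = 2πf = 1.935e+07 rad/s
X_L = ωL = 2520 Ω
X_C = 1/(ωC) = 4610 Ω
Parallel: admittances add. Y = 1/R + 1/(jωL) + jωC
Y = (0.000476 − j0.000181) S
|Y| = 0.000509 S → |Z| = 1/|Y| = 1960 Ω, ∠Z = −∠Y = 20.8°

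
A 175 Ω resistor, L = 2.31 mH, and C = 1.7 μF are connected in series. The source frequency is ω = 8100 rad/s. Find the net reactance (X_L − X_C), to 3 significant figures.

X_L = ωL = 18.7 Ω
X_C = 1/(ωC) = 72.6 Ω
X = 18.7 − 72.6 = -53.9 Ω

-53.9 Ω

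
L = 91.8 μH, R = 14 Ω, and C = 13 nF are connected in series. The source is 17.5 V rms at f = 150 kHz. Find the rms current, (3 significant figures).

ω = 2πf = 942500 rad/s
X_L = ωL = 86.5 Ω
X_C = 1/(ωC) = 81.6 Ω
Net reactance X = X_L − X_C = 4.90 Ω
Z = 14.0 + j4.90 Ω
|Z| = √(14.0² + 4.90²) = 14.8 Ω
I = V/|Z| = 17.5/14.8 = 1.18 A

1.18 A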